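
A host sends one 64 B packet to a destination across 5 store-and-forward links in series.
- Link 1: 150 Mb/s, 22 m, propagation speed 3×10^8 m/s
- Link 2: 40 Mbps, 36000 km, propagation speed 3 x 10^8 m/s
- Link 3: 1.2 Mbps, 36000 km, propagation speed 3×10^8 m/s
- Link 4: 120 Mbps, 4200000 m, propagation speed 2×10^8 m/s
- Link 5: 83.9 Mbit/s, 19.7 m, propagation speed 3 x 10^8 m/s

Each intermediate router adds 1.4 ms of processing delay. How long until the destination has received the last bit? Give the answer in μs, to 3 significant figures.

L = 64 × 8 = 512 bits.
Transmission delays (L/R per hop): 3.41333, 12.8, 426.667, 4.26667, 6.1025 μs; sum = 453.249 μs.
Propagation delays (d/s per hop): 0.0733333, 120000, 120000, 21000, 0.0656667 μs; sum = 261000 μs.
Processing at 4 router(s): 4 × 1.4 ms = 5600 μs.
End-to-end = 267000 μs.

267000 μs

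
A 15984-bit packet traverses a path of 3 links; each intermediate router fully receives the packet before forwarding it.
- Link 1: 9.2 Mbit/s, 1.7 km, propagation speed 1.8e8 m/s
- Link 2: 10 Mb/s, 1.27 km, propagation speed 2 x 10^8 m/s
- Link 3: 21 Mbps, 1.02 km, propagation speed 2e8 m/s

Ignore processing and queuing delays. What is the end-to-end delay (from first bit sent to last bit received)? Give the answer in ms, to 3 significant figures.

Transmission delays (L/R per hop): 1.73739, 1.5984, 0.761143 ms; sum = 4.09693 ms.
Propagation delays (d/s per hop): 0.00944444, 0.00635, 0.0051 ms; sum = 0.0208944 ms.
End-to-end = 4.12 ms.

4.12 ms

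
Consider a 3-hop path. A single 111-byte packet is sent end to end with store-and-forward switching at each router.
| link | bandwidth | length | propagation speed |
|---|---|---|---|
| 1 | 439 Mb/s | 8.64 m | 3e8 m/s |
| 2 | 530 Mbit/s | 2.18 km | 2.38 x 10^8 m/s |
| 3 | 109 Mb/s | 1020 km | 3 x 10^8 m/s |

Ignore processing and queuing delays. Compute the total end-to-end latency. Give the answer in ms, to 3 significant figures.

L = 111 × 8 = 888 bits.
Transmission delays (L/R per hop): 0.00202278, 0.00167547, 0.00814679 ms; sum = 0.011845 ms.
Propagation delays (d/s per hop): 2.88e-05, 0.00915966, 3.4 ms; sum = 3.40919 ms.
End-to-end = 3.42 ms.

3.42 ms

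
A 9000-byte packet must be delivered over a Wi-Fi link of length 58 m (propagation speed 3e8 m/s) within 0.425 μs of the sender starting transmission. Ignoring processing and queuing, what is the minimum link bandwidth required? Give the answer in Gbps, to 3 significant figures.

L = 72000 bits.
Propagation delay = 58 / 300000000 = 0.193333 μs.
Transmission budget = 0.425 − 0.193333 = 0.231667 μs.
R ≥ L / t_tx = 72000 bits / 2.31667e-07 s = 311 Gbps.

311 Gbps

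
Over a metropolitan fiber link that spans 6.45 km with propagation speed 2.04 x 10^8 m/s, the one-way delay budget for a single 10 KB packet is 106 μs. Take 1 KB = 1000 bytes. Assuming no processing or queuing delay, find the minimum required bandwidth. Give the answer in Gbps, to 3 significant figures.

1.08 Gbps

L = 80000 bits.
Propagation delay = 6450 / 204000000 = 31.6176 μs.
Transmission budget = 106 − 31.6176 = 74.3824 μs.
R ≥ L / t_tx = 80000 bits / 7.43824e-05 s = 1.08 Gbps.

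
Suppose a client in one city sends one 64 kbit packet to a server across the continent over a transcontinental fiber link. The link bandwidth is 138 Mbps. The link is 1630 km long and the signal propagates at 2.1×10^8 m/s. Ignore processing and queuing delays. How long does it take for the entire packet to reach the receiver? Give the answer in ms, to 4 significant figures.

L = 64000 bits.
Transmission delay = L/R = 64000 / 138000000 = 0.463768 ms.
Propagation delay = d/s = 1630000 m / 210000000 m/s = 7.7619 ms.
Total = 8.226 ms.

8.226 ms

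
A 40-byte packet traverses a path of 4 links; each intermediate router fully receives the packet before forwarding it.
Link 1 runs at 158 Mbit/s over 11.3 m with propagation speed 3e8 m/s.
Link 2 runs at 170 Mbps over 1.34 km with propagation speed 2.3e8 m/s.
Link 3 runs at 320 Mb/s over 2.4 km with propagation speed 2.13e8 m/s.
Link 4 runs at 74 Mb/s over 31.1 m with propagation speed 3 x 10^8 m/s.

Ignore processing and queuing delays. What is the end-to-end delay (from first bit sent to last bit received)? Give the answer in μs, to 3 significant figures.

26.5 μs

L = 40 × 8 = 320 bits.
Transmission delays (L/R per hop): 2.02532, 1.88235, 1, 4.32432 μs; sum = 9.23199 μs.
Propagation delays (d/s per hop): 0.0376667, 5.82609, 11.2676, 0.103667 μs; sum = 17.235 μs.
End-to-end = 26.5 μs.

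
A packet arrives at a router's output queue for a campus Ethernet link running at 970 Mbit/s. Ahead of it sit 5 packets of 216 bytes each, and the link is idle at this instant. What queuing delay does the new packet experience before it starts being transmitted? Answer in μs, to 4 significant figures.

Each queued packet: L/R = 1728/970000000 = 1.78144 μs.
5 queued → 8.90722 μs.
Queuing delay = 8.907 μs.

8.907 μs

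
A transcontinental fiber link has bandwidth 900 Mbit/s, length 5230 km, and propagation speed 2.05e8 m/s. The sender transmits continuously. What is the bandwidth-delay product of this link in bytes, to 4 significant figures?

2870000 bytes

Propagation delay = 5230000 / 2.05e+08 = 0.0255122 s.
BDP = R × t_prop = 900000000 × 0.0255122 = 22961000 bits.
In bytes: 22961000/8 = 2870000 bytes.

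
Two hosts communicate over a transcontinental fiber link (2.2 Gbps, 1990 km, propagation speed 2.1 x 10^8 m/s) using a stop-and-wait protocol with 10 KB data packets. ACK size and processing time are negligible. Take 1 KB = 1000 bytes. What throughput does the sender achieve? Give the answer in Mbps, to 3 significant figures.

4.21 Mbps

t_tx = L/R = 80000/2200000000 = 3.63636e-05 s.
t_prop = 1990000/210000000 = 0.00947619 s; RTT = 0.0189524 s.
Cycle = t_tx + RTT = 0.0189887 s.
Throughput = L / cycle = 80000 / 0.0189887 = 4.21 Mbps.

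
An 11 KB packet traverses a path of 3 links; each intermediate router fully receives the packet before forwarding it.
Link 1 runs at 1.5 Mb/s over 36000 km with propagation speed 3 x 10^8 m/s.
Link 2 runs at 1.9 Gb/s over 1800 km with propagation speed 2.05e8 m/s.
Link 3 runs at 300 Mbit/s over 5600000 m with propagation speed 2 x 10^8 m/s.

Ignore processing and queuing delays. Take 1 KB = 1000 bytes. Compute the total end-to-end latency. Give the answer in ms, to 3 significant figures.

L = 88000 bits.
Transmission delays (L/R per hop): 58.6667, 0.0463158, 0.293333 ms; sum = 59.0063 ms.
Propagation delays (d/s per hop): 120, 8.78049, 28 ms; sum = 156.78 ms.
End-to-end = 216 ms.

216 ms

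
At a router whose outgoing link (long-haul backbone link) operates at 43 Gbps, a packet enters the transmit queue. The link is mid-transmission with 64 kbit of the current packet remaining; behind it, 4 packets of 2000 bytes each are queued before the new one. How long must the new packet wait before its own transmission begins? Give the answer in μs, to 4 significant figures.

2.977 μs

Each queued packet: L/R = 16000/43000000000 = 0.372093 μs.
4 queued → 1.48837 μs.
Plus remaining 64000 bits of current packet: 1.48837 μs.
Queuing delay = 2.977 μs.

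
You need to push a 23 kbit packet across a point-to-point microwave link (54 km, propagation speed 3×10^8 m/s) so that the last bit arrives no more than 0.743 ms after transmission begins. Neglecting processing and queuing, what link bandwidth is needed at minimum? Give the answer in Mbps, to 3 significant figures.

40.9 Mbps

Propagation delay = 54000 / 300000000 = 0.18 ms.
Transmission budget = 0.743 − 0.18 = 0.563 ms.
R ≥ L / t_tx = 23000 bits / 0.000563 s = 40.9 Mbps.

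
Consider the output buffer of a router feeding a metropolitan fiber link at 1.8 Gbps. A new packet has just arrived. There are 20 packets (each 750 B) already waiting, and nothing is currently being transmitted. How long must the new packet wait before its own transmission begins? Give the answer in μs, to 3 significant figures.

66.7 μs

Each queued packet: L/R = 6000/1800000000 = 3.33333 μs.
20 queued → 66.6667 μs.
Queuing delay = 66.7 μs.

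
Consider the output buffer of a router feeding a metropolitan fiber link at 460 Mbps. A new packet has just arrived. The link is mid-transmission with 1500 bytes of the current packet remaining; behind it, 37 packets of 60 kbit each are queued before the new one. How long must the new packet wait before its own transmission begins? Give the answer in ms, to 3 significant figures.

Each queued packet: L/R = 60000/460000000 = 0.130435 ms.
37 queued → 4.82609 ms.
Plus remaining 12000 bits of current packet: 0.026087 ms.
Queuing delay = 4.85 ms.

4.85 ms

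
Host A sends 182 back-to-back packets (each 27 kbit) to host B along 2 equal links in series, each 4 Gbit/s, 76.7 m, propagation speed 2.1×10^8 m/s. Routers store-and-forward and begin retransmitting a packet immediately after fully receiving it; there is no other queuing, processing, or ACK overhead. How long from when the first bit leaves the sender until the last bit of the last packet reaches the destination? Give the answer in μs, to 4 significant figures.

1236 μs

Per-hop transmission t_tx = L/R = 27000/4000000000 = 6.75 μs.
Per-hop propagation t_prop = 76.7/210000000 = 0.365238 μs.
Pipeline fill: first packet needs 2·t_tx to clear all hops; remaining 181 packets each add one t_tx.
Total = (2+182-1)·t_tx + 2·t_prop = 183·6.75 + 2·0.365238 = 1236 μs.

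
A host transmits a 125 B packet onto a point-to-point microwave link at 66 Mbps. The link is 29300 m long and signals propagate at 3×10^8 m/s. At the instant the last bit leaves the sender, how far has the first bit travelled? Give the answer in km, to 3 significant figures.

4.55 km

t_tx = L/R = 1000/66000000 = 1.51515e-05 s.
Distance = s × t_tx = 300000000 × 1.51515e-05 = 4.55 km.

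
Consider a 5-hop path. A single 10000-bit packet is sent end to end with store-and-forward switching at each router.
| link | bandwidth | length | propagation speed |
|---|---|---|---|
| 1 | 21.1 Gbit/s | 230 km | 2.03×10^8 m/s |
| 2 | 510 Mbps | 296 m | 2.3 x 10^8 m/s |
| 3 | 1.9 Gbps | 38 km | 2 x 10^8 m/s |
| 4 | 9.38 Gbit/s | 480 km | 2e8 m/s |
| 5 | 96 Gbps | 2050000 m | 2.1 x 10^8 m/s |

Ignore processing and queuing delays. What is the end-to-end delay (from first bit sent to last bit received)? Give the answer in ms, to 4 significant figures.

13.51 ms

Transmission delays (L/R per hop): 0.000473934, 0.0196078, 0.00526316, 0.0010661, 0.000104167 ms; sum = 0.0265152 ms.
Propagation delays (d/s per hop): 1.133, 0.00128696, 0.19, 2.4, 9.7619 ms; sum = 13.4862 ms.
End-to-end = 13.51 ms.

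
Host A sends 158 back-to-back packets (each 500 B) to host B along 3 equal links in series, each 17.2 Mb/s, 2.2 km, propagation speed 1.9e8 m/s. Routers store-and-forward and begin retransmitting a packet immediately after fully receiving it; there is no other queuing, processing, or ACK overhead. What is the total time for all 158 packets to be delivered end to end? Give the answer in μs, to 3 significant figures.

Per-hop transmission t_tx = L/R = 4000/17200000 = 232.558 μs.
Per-hop propagation t_prop = 2200/190000000 = 11.5789 μs.
Pipeline fill: first packet needs 3·t_tx to clear all hops; remaining 157 packets each add one t_tx.
Total = (3+158-1)·t_tx + 3·t_prop = 160·232.558 + 3·11.5789 = 37200 μs.

37200 μs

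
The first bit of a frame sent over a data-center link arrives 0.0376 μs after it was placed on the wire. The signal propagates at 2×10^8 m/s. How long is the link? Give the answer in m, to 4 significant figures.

7.520 m

d = s × t_prop = 200000000 × 3.76e-08 = 7.520 m.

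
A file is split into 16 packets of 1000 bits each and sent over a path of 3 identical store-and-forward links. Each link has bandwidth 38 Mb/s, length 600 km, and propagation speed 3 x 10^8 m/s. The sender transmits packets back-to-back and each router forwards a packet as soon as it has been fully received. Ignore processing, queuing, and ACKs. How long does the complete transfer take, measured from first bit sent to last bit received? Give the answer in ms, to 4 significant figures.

6.474 ms

Per-hop transmission t_tx = L/R = 1000/38000000 = 0.0263158 ms.
Per-hop propagation t_prop = 600000/300000000 = 2 ms.
Pipeline fill: first packet needs 3·t_tx to clear all hops; remaining 15 packets each add one t_tx.
Total = (3+16-1)·t_tx + 3·t_prop = 18·0.0263158 + 3·2 = 6.474 ms.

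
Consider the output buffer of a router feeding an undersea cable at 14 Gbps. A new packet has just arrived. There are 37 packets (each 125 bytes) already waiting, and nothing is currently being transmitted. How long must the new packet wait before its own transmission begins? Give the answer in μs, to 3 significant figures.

Each queued packet: L/R = 1000/14000000000 = 0.0714286 μs.
37 queued → 2.64286 μs.
Queuing delay = 2.64 μs.

2.64 μs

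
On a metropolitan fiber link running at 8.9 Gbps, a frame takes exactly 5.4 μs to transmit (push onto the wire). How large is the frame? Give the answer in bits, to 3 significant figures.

48100 bits

L = R × t_tx = 8900000000 b/s × 5.4e-06 s = 48060 bits.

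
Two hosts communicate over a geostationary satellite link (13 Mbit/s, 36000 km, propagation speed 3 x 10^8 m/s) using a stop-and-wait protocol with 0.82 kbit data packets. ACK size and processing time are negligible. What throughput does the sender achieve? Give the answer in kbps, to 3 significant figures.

3.42 kbps

t_tx = L/R = 820/13000000 = 6.30769e-05 s.
t_prop = 36000000/300000000 = 0.12 s; RTT = 0.24 s.
Cycle = t_tx + RTT = 0.240063 s.
Throughput = L / cycle = 820 / 0.240063 = 3.42 kbps.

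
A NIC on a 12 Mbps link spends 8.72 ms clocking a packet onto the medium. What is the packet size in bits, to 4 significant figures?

104600 bits

L = R × t_tx = 12000000 b/s × 0.00872 s = 104640 bits.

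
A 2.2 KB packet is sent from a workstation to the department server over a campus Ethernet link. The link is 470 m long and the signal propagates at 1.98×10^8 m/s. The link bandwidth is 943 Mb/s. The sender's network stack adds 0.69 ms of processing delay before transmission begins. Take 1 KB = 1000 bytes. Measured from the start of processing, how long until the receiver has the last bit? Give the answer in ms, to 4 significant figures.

0.7110 ms

L = 17600 bits.
Transmission delay = L/R = 17600 / 943000000 = 0.0186638 ms.
Propagation delay = d/s = 470 m / 198000000 m/s = 0.00237374 ms.
Plus processing delay 0.69 ms = 0.69 ms.
Total = 0.7110 ms.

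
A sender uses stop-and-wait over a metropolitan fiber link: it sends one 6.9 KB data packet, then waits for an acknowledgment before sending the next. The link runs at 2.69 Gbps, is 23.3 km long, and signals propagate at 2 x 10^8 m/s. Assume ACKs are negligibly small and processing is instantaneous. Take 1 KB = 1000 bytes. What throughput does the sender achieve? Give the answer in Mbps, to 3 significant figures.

t_tx = L/R = 55200/2690000000 = 2.05204e-05 s.
t_prop = 23300/200000000 = 0.0001165 s; RTT = 0.000233 s.
Cycle = t_tx + RTT = 0.00025352 s.
Throughput = L / cycle = 55200 / 0.00025352 = 218 Mbps.

218 Mbps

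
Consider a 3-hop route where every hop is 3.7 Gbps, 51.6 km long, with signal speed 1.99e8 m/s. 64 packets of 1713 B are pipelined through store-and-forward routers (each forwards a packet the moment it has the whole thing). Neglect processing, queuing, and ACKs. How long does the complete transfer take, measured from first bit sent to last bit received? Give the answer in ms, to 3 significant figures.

1.02 ms

Per-hop transmission t_tx = L/R = 13704/3700000000 = 0.00370378 ms.
Per-hop propagation t_prop = 51600/199000000 = 0.259296 ms.
Pipeline fill: first packet needs 3·t_tx to clear all hops; remaining 63 packets each add one t_tx.
Total = (3+64-1)·t_tx + 3·t_prop = 66·0.00370378 + 3·0.259296 = 1.02 ms.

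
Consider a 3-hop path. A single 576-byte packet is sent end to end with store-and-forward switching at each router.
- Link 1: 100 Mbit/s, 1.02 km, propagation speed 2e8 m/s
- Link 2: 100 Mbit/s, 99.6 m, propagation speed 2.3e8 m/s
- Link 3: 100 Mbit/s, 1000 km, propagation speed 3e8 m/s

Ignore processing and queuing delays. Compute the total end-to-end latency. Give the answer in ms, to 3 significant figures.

3.48 ms

L = 576 × 8 = 4608 bits.
Transmission delay per hop = L/R = 4608/100000000 = 0.04608 ms; 3 hops → 0.13824 ms.
Propagation delays (d/s per hop): 0.0051, 0.000433043, 3.33333 ms; sum = 3.33887 ms.
End-to-end = 3.48 ms.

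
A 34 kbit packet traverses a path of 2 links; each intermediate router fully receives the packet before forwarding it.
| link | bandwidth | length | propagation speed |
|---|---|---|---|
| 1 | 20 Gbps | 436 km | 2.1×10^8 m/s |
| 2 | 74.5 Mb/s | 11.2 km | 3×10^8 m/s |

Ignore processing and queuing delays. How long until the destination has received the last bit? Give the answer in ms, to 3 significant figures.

L = 34000 bits.
Transmission delays (L/R per hop): 0.0017, 0.456376 ms; sum = 0.458076 ms.
Propagation delays (d/s per hop): 2.07619, 0.0373333 ms; sum = 2.11352 ms.
End-to-end = 2.57 ms.

2.57 ms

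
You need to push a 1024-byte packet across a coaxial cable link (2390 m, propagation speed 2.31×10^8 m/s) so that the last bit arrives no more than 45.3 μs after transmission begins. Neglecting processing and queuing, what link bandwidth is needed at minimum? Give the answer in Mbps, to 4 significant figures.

L = 8192 bits.
Propagation delay = 2390 / 231000000 = 10.3463 μs.
Transmission budget = 45.3 − 10.3463 = 34.9537 μs.
R ≥ L / t_tx = 8192 bits / 3.49537e-05 s = 234.4 Mbps.

234.4 Mbps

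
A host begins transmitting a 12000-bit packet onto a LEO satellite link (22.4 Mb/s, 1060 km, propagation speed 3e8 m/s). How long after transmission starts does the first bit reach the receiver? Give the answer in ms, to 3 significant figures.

First bit experiences only propagation delay: d/s = 1060000/300000000 = 3.53 ms.

3.53 ms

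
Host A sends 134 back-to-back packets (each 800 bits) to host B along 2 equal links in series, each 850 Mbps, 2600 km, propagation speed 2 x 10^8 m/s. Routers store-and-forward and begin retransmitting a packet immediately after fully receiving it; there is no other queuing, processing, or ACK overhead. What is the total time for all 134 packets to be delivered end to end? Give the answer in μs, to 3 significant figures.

26100 μs

Per-hop transmission t_tx = L/R = 800/850000000 = 0.941176 μs.
Per-hop propagation t_prop = 2600000/200000000 = 13000 μs.
Pipeline fill: first packet needs 2·t_tx to clear all hops; remaining 133 packets each add one t_tx.
Total = (2+134-1)·t_tx + 2·t_prop = 135·0.941176 + 2·13000 = 26100 μs.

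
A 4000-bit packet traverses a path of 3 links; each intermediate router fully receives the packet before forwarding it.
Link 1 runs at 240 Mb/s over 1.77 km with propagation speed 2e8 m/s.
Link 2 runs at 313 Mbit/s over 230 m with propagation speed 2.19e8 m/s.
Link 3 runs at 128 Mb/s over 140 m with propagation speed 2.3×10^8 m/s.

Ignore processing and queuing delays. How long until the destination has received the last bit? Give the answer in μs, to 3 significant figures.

71.2 μs

Transmission delays (L/R per hop): 16.6667, 12.7796, 31.25 μs; sum = 60.6962 μs.
Propagation delays (d/s per hop): 8.85, 1.05023, 0.608696 μs; sum = 10.5089 μs.
End-to-end = 71.2 μs.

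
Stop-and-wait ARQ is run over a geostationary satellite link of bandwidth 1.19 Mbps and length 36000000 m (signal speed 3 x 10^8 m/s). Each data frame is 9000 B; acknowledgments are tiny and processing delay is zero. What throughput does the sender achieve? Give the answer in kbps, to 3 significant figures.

t_tx = L/R = 72000/1190000 = 0.0605042 s.
t_prop = 36000000/300000000 = 0.12 s; RTT = 0.24 s.
Cycle = t_tx + RTT = 0.300504 s.
Throughput = L / cycle = 72000 / 0.300504 = 240 kbps.

240 kbps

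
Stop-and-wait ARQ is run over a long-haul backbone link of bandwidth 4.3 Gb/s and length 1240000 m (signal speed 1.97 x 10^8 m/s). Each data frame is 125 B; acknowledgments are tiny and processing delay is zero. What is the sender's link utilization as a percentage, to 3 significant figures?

0.00185 %

t_tx = L/R = 1000/4300000000 = 2.32558e-07 s.
t_prop = 1240000/197000000 = 0.00629442 s; RTT = 0.0125888 s.
Cycle = t_tx + RTT = 0.0125891 s.
Utilization = t_tx / cycle = 2.32558e-07/0.0125891 = 0.00185 %.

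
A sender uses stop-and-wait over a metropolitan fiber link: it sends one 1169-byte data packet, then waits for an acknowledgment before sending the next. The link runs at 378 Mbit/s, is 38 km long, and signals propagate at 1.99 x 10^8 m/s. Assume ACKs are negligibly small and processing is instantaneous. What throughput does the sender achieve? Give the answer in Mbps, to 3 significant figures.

23.0 Mbps

t_tx = L/R = 9352/378000000 = 2.47407e-05 s.
t_prop = 38000/199000000 = 0.000190955 s; RTT = 0.00038191 s.
Cycle = t_tx + RTT = 0.00040665 s.
Throughput = L / cycle = 9352 / 0.00040665 = 23.0 Mbps.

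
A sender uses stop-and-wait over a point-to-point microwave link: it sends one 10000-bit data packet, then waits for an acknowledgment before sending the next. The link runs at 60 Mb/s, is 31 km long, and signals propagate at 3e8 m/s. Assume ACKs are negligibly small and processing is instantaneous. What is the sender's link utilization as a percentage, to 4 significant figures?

44.64 %

t_tx = L/R = 10000/60000000 = 0.000166667 s.
t_prop = 31000/300000000 = 0.000103333 s; RTT = 0.000206667 s.
Cycle = t_tx + RTT = 0.000373333 s.
Utilization = t_tx / cycle = 0.000166667/0.000373333 = 44.64 %.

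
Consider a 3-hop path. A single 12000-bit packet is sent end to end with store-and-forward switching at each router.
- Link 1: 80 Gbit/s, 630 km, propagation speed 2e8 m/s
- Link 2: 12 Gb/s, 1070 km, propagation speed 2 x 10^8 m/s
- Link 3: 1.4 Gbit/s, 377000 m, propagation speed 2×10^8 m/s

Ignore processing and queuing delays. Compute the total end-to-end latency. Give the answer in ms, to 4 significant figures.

Transmission delays (L/R per hop): 0.00015, 0.001, 0.00857143 ms; sum = 0.00972143 ms.
Propagation delays (d/s per hop): 3.15, 5.35, 1.885 ms; sum = 10.385 ms.
End-to-end = 10.39 ms.

10.39 ms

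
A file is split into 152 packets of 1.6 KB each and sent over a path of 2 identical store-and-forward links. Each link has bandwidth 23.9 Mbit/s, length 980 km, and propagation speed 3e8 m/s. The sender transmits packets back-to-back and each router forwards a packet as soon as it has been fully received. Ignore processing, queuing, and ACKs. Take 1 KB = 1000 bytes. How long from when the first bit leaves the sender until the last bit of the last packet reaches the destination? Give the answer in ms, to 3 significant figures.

88.5 ms

Per-hop transmission t_tx = L/R = 12800/23900000 = 0.535565 ms.
Per-hop propagation t_prop = 980000/300000000 = 3.26667 ms.
Pipeline fill: first packet needs 2·t_tx to clear all hops; remaining 151 packets each add one t_tx.
Total = (2+152-1)·t_tx + 2·t_prop = 153·0.535565 + 2·3.26667 = 88.5 ms.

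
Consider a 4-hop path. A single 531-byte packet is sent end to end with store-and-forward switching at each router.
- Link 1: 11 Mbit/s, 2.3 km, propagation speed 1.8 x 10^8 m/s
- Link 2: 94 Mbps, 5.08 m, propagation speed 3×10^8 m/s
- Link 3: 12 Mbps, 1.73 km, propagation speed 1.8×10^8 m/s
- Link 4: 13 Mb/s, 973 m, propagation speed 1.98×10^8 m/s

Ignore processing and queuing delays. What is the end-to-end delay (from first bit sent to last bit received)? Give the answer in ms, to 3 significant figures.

1.14 ms

L = 531 × 8 = 4248 bits.
Transmission delays (L/R per hop): 0.386182, 0.0451915, 0.354, 0.326769 ms; sum = 1.11214 ms.
Propagation delays (d/s per hop): 0.0127778, 1.69333e-05, 0.00961111, 0.00491414 ms; sum = 0.02732 ms.
End-to-end = 1.14 ms.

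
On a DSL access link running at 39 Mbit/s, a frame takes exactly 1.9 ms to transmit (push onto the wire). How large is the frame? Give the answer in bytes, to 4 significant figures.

9263 bytes

L = R × t_tx = 39000000 b/s × 0.0019 s = 74100 bits.
In bytes: 74100 / 8 = 9263 bytes.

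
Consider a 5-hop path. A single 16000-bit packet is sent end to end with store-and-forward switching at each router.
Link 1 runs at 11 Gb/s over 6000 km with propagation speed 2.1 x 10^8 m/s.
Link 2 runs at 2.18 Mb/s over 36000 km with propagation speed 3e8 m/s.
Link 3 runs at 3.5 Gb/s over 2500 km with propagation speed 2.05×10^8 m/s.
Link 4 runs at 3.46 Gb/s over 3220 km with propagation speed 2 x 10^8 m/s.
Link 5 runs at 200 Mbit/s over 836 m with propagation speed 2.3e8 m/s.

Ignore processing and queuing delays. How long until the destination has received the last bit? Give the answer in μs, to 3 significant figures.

184000 μs

Transmission delays (L/R per hop): 1.45455, 7339.45, 4.57143, 4.62428, 80 μs; sum = 7430.1 μs.
Propagation delays (d/s per hop): 28571.4, 120000, 12195.1, 16100, 3.63478 μs; sum = 176870 μs.
End-to-end = 184000 μs.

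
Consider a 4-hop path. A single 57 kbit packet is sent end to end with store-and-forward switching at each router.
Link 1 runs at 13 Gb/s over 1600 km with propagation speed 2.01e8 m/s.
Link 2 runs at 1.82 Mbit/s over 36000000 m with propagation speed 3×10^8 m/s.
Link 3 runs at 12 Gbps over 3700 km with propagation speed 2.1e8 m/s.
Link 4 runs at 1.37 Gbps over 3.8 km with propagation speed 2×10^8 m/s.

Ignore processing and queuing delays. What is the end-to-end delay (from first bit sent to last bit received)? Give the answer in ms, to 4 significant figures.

L = 57000 bits.
Transmission delays (L/R per hop): 0.00438462, 31.3187, 0.00475, 0.0416058 ms; sum = 31.3694 ms.
Propagation delays (d/s per hop): 7.9602, 120, 17.619, 0.019 ms; sum = 145.598 ms.
End-to-end = 177.0 ms.

177.0 ms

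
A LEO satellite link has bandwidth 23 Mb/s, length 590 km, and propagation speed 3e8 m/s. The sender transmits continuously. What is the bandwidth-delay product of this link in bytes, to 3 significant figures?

Propagation delay = 590000 / 300000000 = 0.00196667 s.
BDP = R × t_prop = 23000000 × 0.00196667 = 45233.3 bits.
In bytes: 45233.3/8 = 5650 bytes.

5650 bytes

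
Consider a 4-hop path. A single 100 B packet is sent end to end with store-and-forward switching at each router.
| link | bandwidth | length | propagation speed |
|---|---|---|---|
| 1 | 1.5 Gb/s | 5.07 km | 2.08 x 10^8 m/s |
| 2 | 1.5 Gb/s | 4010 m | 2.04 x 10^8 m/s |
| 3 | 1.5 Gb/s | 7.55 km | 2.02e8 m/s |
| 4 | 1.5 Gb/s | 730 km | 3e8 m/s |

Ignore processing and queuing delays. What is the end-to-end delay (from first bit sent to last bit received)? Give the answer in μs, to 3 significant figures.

2520 μs

L = 100 × 8 = 800 bits.
Transmission delay per hop = L/R = 800/1500000000 = 0.533333 μs; 4 hops → 2.13333 μs.
Propagation delays (d/s per hop): 24.375, 19.6569, 37.3762, 2433.33 μs; sum = 2514.74 μs.
End-to-end = 2520 μs.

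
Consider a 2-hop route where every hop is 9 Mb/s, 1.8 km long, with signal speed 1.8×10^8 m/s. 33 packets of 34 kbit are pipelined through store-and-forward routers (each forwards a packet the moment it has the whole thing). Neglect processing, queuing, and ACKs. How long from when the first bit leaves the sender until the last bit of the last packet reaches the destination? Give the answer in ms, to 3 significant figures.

128 ms

Per-hop transmission t_tx = L/R = 34000/9000000 = 3.77778 ms.
Per-hop propagation t_prop = 1800/180000000 = 0.01 ms.
Pipeline fill: first packet needs 2·t_tx to clear all hops; remaining 32 packets each add one t_tx.
Total = (2+33-1)·t_tx + 2·t_prop = 34·3.77778 + 2·0.01 = 128 ms.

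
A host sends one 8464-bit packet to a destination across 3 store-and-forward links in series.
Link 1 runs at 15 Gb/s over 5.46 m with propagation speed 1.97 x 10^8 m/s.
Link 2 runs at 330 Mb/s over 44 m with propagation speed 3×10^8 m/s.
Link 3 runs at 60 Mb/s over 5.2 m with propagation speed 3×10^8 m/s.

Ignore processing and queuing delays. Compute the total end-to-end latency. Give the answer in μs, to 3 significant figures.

167 μs

Transmission delays (L/R per hop): 0.564267, 25.6485, 141.067 μs; sum = 167.279 μs.
Propagation delays (d/s per hop): 0.0277157, 0.146667, 0.0173333 μs; sum = 0.191716 μs.
End-to-end = 167 μs.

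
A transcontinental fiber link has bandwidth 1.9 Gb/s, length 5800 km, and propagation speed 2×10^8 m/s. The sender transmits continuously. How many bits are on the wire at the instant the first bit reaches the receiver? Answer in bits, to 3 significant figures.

Propagation delay = 5800000 / 200000000 = 0.029 s.
BDP = R × t_prop = 1900000000 × 0.029 = 55100000 bits.

55100000 bits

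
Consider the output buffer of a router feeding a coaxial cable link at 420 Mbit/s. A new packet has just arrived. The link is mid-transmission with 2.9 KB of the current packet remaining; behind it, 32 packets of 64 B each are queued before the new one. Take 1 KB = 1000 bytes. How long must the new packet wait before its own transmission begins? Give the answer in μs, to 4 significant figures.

94.25 μs

Each queued packet: L/R = 512/420000000 = 1.21905 μs.
32 queued → 39.0095 μs.
Plus remaining 23200 bits of current packet: 55.2381 μs.
Queuing delay = 94.25 μs.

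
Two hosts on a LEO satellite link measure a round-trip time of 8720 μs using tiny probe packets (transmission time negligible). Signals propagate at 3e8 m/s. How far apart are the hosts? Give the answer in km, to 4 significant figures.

One-way propagation = RTT/2 = 4360 μs.
d = s × t = 300000000 × 0.00436 = 1308 km.

1308 km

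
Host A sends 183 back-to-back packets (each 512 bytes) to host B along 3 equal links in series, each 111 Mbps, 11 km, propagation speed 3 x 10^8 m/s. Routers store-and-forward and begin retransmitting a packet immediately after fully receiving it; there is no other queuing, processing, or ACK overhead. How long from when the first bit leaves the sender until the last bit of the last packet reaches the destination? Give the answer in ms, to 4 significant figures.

Per-hop transmission t_tx = L/R = 4096/111000000 = 0.0369009 ms.
Per-hop propagation t_prop = 11000/300000000 = 0.0366667 ms.
Pipeline fill: first packet needs 3·t_tx to clear all hops; remaining 182 packets each add one t_tx.
Total = (3+183-1)·t_tx + 3·t_prop = 185·0.0369009 + 3·0.0366667 = 6.937 ms.

6.937 ms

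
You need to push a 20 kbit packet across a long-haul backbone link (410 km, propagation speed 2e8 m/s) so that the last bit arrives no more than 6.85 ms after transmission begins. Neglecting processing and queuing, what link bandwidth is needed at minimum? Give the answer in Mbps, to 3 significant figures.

Propagation delay = 410000 / 200000000 = 2.05 ms.
Transmission budget = 6.85 − 2.05 = 4.8 ms.
R ≥ L / t_tx = 20000 bits / 0.0048 s = 4.17 Mbps.

4.17 Mbps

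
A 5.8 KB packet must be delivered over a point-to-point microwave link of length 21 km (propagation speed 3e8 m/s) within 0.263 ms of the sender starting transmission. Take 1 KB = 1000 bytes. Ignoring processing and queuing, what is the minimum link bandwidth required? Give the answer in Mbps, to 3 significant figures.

L = 46400 bits.
Propagation delay = 21000 / 300000000 = 0.07 ms.
Transmission budget = 0.263 − 0.07 = 0.193 ms.
R ≥ L / t_tx = 46400 bits / 0.000193 s = 240 Mbps.

240 Mbps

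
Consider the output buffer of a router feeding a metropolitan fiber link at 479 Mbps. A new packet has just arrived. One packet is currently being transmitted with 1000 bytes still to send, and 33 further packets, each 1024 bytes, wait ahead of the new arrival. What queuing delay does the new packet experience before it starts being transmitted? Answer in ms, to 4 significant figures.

0.5811 ms

Each queued packet: L/R = 8192/479000000 = 0.0171023 ms.
33 queued → 0.564376 ms.
Plus remaining 8000 bits of current packet: 0.0167015 ms.
Queuing delay = 0.5811 ms.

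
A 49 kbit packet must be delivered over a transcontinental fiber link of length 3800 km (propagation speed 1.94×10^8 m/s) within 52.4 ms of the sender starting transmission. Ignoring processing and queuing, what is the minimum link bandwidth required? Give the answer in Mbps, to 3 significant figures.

1.49 Mbps

Propagation delay = 3800000 / 194000000 = 19.5876 ms.
Transmission budget = 52.4 − 19.5876 = 32.8124 ms.
R ≥ L / t_tx = 49000 bits / 0.0328124 s = 1.49 Mbps.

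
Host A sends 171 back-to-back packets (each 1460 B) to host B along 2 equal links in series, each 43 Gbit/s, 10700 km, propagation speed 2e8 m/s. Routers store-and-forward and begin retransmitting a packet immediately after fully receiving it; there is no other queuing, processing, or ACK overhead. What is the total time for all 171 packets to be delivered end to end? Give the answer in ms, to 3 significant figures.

107 ms

Per-hop transmission t_tx = L/R = 11680/43000000000 = 0.000271628 ms.
Per-hop propagation t_prop = 10700000/200000000 = 53.5 ms.
Pipeline fill: first packet needs 2·t_tx to clear all hops; remaining 170 packets each add one t_tx.
Total = (2+171-1)·t_tx + 2·t_prop = 172·0.000271628 + 2·53.5 = 107 ms.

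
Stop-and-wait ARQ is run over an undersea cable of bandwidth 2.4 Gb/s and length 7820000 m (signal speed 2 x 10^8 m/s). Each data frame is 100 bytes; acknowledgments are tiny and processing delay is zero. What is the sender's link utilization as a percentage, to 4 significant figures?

0.0004263 %

t_tx = L/R = 800/2400000000 = 3.33333e-07 s.
t_prop = 7820000/200000000 = 0.0391 s; RTT = 0.0782 s.
Cycle = t_tx + RTT = 0.0782003 s.
Utilization = t_tx / cycle = 3.33333e-07/0.0782003 = 0.0004263 %.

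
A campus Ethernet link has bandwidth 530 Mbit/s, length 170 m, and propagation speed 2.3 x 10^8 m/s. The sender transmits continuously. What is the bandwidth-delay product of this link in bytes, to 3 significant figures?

49.0 bytes

Propagation delay = 170 / 2.3e+08 = 7.3913e-07 s.
BDP = R × t_prop = 530000000 × 7.3913e-07 = 391.739 bits.
In bytes: 391.739/8 = 49.0 bytes.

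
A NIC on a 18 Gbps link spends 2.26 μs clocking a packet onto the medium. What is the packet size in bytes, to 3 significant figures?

L = R × t_tx = 18000000000 b/s × 2.26e-06 s = 40680 bits.
In bytes: 40680 / 8 = 5090 bytes.

5090 bytes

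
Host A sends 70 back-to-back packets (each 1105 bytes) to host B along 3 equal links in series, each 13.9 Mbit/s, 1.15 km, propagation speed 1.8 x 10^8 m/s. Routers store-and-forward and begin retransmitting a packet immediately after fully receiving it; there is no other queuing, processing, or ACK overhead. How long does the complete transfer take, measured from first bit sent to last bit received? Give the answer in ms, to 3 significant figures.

Per-hop transmission t_tx = L/R = 8840/13900000 = 0.635971 ms.
Per-hop propagation t_prop = 1150/180000000 = 0.00638889 ms.
Pipeline fill: first packet needs 3·t_tx to clear all hops; remaining 69 packets each add one t_tx.
Total = (3+70-1)·t_tx + 3·t_prop = 72·0.635971 + 3·0.00638889 = 45.8 ms.

45.8 ms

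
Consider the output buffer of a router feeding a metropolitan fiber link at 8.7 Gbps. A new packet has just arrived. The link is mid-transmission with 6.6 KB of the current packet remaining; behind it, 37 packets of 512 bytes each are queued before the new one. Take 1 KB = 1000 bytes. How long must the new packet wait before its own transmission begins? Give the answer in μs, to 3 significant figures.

23.5 μs

Each queued packet: L/R = 4096/8700000000 = 0.470805 μs.
37 queued → 17.4198 μs.
Plus remaining 52800 bits of current packet: 6.06897 μs.
Queuing delay = 23.5 μs.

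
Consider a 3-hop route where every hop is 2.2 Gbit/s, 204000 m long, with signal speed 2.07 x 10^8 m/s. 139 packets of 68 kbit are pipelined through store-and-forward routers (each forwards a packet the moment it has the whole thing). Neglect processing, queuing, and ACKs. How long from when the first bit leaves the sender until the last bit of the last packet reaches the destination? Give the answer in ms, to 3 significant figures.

7.31 ms

Per-hop transmission t_tx = L/R = 68000/2200000000 = 0.0309091 ms.
Per-hop propagation t_prop = 204000/2.07e+08 = 0.985507 ms.
Pipeline fill: first packet needs 3·t_tx to clear all hops; remaining 138 packets each add one t_tx.
Total = (3+139-1)·t_tx + 3·t_prop = 141·0.0309091 + 3·0.985507 = 7.31 ms.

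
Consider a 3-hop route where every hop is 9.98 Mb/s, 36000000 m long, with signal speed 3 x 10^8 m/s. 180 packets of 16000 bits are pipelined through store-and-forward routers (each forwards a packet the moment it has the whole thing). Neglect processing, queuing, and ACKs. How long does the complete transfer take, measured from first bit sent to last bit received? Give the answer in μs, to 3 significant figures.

652000 μs

Per-hop transmission t_tx = L/R = 16000/9980000 = 1603.21 μs.
Per-hop propagation t_prop = 36000000/300000000 = 120000 μs.
Pipeline fill: first packet needs 3·t_tx to clear all hops; remaining 179 packets each add one t_tx.
Total = (3+180-1)·t_tx + 3·t_prop = 182·1603.21 + 3·120000 = 652000 μs.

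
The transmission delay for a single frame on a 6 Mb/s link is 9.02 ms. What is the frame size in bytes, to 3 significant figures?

L = R × t_tx = 6000000 b/s × 0.00902 s = 54120 bits.
In bytes: 54120 / 8 = 6770 bytes.

6770 bytes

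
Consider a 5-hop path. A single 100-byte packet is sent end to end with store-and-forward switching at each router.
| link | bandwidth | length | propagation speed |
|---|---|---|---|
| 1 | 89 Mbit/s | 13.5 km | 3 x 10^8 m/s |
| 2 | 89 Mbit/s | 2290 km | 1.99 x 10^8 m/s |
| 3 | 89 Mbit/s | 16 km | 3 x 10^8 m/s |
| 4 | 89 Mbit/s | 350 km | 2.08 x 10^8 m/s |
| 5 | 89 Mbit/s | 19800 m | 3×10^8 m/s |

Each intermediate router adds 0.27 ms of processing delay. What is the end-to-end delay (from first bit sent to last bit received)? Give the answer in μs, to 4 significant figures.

14480 μs

L = 100 × 8 = 800 bits.
Transmission delay per hop = L/R = 800/89000000 = 8.98876 μs; 5 hops → 44.9438 μs.
Propagation delays (d/s per hop): 45, 11507.5, 53.3333, 1682.69, 66 μs; sum = 13354.6 μs.
Processing at 4 router(s): 4 × 0.27 ms = 1080 μs.
End-to-end = 14480 μs.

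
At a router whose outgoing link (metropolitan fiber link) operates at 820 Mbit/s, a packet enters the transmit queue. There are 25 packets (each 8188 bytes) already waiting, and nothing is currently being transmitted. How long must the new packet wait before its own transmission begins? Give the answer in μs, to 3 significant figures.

2000 μs

Each queued packet: L/R = 65504/820000000 = 79.8829 μs.
25 queued → 1997.07 μs.
Queuing delay = 2000 μs.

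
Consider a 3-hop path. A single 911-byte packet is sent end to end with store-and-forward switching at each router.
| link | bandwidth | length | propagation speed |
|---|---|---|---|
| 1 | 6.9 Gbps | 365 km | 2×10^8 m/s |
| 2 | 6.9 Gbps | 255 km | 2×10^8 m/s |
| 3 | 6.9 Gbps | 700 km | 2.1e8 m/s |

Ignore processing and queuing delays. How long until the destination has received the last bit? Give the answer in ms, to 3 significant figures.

L = 911 × 8 = 7288 bits.
Transmission delay per hop = L/R = 7288/6900000000 = 0.00105623 ms; 3 hops → 0.0031687 ms.
Propagation delays (d/s per hop): 1.825, 1.275, 3.33333 ms; sum = 6.43333 ms.
End-to-end = 6.44 ms.

6.44 ms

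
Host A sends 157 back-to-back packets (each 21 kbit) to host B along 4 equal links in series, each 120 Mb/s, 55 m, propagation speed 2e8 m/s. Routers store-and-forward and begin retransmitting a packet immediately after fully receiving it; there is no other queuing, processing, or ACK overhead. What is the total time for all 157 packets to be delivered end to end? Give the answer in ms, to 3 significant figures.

28.0 ms

Per-hop transmission t_tx = L/R = 21000/120000000 = 0.175 ms.
Per-hop propagation t_prop = 55/200000000 = 0.000275 ms.
Pipeline fill: first packet needs 4·t_tx to clear all hops; remaining 156 packets each add one t_tx.
Total = (4+157-1)·t_tx + 4·t_prop = 160·0.175 + 4·0.000275 = 28.0 ms.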